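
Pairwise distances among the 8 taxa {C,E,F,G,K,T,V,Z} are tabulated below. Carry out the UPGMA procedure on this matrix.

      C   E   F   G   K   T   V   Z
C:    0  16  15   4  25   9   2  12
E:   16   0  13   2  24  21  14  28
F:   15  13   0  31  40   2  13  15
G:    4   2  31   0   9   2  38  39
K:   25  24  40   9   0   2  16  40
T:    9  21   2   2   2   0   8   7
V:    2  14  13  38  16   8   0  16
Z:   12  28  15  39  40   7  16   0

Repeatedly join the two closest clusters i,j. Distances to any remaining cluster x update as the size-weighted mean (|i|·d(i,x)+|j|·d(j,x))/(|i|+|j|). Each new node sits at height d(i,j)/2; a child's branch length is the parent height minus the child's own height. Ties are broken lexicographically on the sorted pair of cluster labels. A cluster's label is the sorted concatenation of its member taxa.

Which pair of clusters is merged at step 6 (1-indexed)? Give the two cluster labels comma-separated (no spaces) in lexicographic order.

step 1: merge (C,V) at d=2; branch lengths C→1, V→1; new cluster CV
  updated: d(CV,E)=15, d(CV,F)=14, d(CV,G)=21, d(CV,K)=41/2, d(CV,T)=17/2, d(CV,Z)=14
step 2: merge (E,G) at d=2; branch lengths E→1, G→1; new cluster EG
  updated: d(CV,EG)=18, d(EG,F)=22, d(EG,K)=33/2, d(EG,T)=23/2, d(EG,Z)=67/2
step 3: merge (F,T) at d=2; branch lengths F→1, T→1; new cluster FT
  updated: d(CV,FT)=45/4, d(EG,FT)=67/4, d(FT,K)=21, d(FT,Z)=11
step 4: merge (FT,Z) at d=11; branch lengths FT→9/2, Z→11/2; new cluster FTZ
  updated: d(CV,FTZ)=73/6, d(EG,FTZ)=67/3, d(FTZ,K)=82/3
step 5: merge (CV,FTZ) at d=73/6; branch lengths CV→61/12, FTZ→7/12; new cluster CFTVZ
  updated: d(CFTVZ,EG)=103/5, d(CFTVZ,K)=123/5
step 6: merge (EG,K) at d=33/2; branch lengths EG→29/4, K→33/4; new cluster EGK
  updated: d(CFTVZ,EGK)=329/15
step 7: merge (CFTVZ,EGK) at d=329/15; branch lengths CFTVZ→293/60, EGK→163/60; new cluster CEFGKTVZ
final tree: (((C:1,V:1):61/12,((F:1,T:1):9/2,Z:11/2):7/12):293/60,((E:1,G:1):29/4,K:33/4):163/60)
total length: 1343/30

EG,K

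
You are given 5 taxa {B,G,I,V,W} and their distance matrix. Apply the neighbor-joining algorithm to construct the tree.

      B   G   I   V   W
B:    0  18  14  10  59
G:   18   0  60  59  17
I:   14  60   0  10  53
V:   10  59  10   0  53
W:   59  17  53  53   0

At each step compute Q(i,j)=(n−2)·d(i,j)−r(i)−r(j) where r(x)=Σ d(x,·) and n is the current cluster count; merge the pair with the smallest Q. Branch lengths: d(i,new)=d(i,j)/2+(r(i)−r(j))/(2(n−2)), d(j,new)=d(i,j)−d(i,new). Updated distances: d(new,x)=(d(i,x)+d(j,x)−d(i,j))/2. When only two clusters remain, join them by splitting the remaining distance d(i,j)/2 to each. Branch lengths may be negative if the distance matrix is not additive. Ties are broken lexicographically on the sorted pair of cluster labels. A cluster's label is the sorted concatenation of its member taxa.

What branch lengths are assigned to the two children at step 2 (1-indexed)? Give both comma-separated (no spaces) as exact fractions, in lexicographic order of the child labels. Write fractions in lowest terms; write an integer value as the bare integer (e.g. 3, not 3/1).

-23/8,263/8

iteration 1: select G,W (d=17, Q=-285); attach at lengths (23/6, 79/6); label the merged cluster GW
  updated: d(B,GW)=30, d(GW,I)=48, d(GW,V)=95/2
iteration 2: select B,GW (d=30, Q=-239/2); attach at lengths (-23/8, 263/8); label the merged cluster BGW
  updated: d(BGW,I)=16, d(BGW,V)=55/4
iteration 3: select BGW,I (d=16, Q=-159/4); attach at lengths (79/8, 49/8); label the merged cluster BGIW
  updated: d(BGIW,V)=31/8
iteration 4: select BGIW,V (d=31/8); attach at lengths (31/16, 31/16); label the merged cluster BGIVW
final tree: (((B:-23/8,(G:23/6,W:79/6):263/8):79/8,I:49/8):31/16,V:31/16)
total length: 535/8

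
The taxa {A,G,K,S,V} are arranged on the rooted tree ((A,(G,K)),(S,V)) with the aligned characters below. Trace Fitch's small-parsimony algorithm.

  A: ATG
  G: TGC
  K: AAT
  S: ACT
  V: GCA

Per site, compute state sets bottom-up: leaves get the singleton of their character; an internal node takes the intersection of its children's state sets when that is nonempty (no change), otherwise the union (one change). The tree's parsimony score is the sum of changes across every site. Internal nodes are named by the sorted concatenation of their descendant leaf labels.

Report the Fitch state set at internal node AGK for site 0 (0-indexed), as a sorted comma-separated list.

GK@0: {T} ∪ {A} = {A,T} (union, +1)
AGK@0: {A} ∩ {A,T} = {A} (intersection, +0)
SV@0: {A} ∪ {G} = {A,G} (union, +1)
AGKSV@0: {A} ∩ {A,G} = {A} (intersection, +0)
GK@1: {G} ∪ {A} = {A,G} (union, +1)
AGK@1: {T} ∪ {A,G} = {A,G,T} (union, +1)
SV@1: {C} ∩ {C} = {C} (intersection, +0)
AGKSV@1: {A,G,T} ∪ {C} = {A,C,G,T} (union, +1)
GK@2: {C} ∪ {T} = {C,T} (union, +1)
AGK@2: {G} ∪ {C,T} = {C,G,T} (union, +1)
SV@2: {T} ∪ {A} = {A,T} (union, +1)
AGKSV@2: {C,G,T} ∩ {A,T} = {T} (intersection, +0)
per-site changes: [2, 3, 3]; total = 8

A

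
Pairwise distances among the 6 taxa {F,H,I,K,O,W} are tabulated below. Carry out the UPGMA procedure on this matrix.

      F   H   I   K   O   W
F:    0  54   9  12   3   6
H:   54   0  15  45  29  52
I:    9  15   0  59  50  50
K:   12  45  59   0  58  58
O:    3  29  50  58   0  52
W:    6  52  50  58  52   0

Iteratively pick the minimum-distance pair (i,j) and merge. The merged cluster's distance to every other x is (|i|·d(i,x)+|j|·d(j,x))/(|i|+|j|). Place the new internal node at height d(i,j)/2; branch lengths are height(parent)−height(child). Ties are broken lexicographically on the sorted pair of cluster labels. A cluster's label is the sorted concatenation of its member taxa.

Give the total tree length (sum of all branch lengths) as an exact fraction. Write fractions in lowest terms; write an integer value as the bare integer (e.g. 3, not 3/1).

1. join F+O (d=3) ⇒ FO; edges |F|=3/2, |O|=3/2
  updated: d(FO,H)=83/2, d(FO,I)=59/2, d(FO,K)=35, d(FO,W)=29
2. join H+I (d=15) ⇒ HI; edges |H|=15/2, |I|=15/2
  updated: d(FO,HI)=71/2, d(HI,K)=52, d(HI,W)=51
3. join FO+W (d=29) ⇒ FOW; edges |FO|=13, |W|=29/2
  updated: d(FOW,HI)=122/3, d(FOW,K)=128/3
4. join FOW+HI (d=122/3) ⇒ FHIOW; edges |FOW|=35/6, |HI|=77/6
  updated: d(FHIOW,K)=232/5
5. join FHIOW+K (d=232/5) ⇒ FHIKOW; edges |FHIOW|=43/15, |K|=116/5
final tree: ((((F:3/2,O:3/2):13,W:29/2):35/6,(H:15/2,I:15/2):77/6):43/15,K:116/5)
total length: 2707/30

2707/30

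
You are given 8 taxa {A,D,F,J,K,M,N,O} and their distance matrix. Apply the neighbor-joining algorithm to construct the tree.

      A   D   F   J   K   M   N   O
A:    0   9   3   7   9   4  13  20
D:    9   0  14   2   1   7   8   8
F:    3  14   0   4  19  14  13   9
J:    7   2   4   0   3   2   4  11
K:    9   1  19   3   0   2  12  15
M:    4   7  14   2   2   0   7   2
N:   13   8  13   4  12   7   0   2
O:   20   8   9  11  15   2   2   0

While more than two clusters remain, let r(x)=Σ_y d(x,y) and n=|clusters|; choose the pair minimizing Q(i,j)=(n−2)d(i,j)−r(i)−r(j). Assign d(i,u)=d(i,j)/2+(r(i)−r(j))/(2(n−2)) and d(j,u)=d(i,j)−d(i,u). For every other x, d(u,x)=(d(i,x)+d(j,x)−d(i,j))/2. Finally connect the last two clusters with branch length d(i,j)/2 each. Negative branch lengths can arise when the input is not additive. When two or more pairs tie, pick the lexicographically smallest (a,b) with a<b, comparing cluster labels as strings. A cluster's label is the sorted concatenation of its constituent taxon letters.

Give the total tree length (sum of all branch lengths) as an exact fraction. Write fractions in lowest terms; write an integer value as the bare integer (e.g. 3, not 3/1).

1. join A+F (d=3, Q=-123) ⇒ AF; edges |A|=7/12, |F|=29/12
  updated: d(AF,D)=10, d(AF,J)=4, d(AF,K)=25/2, d(AF,M)=15/2, d(AF,N)=23/2, d(AF,O)=13
2. join N+O (d=2, Q=-171/2) ⇒ NO; edges |N|=7/20, |O|=33/20
  updated: d(AF,NO)=45/4, d(D,NO)=7, d(J,NO)=13/2, d(K,NO)=25/2, d(M,NO)=7/2
3. join D+K (d=1, Q=-54) ⇒ DK; edges |D|=0, |K|=1
  updated: d(AF,DK)=43/4, d(DK,J)=2, d(DK,M)=4, d(DK,NO)=37/4
4. join M+NO (d=7/2, Q=-37) ⇒ MNO; edges |M|=-1/2, |NO|=4
  updated: d(AF,MNO)=61/8, d(DK,MNO)=39/8, d(J,MNO)=5/2
5. join AF+J (d=4, Q=-183/8) ⇒ AFJ; edges |AF|=175/32, |J|=-47/32
  updated: d(AFJ,DK)=35/8, d(AFJ,MNO)=49/16
6. join AFJ+DK (d=35/8, Q=-197/16) ⇒ ADFJK; edges |AFJ|=41/32, |DK|=99/32
  updated: d(ADFJK,MNO)=57/32
7. join ADFJK+MNO (d=57/32) ⇒ ADFJKMNO; edges |ADFJK|=57/64, |MNO|=57/64
final tree: ((((A:7/12,F:29/12):175/32,J:-47/32):41/32,(D:0,K:1):99/32):57/64,(M:-1/2,(N:7/20,O:33/20):4):57/64)
total length: 629/32

629/32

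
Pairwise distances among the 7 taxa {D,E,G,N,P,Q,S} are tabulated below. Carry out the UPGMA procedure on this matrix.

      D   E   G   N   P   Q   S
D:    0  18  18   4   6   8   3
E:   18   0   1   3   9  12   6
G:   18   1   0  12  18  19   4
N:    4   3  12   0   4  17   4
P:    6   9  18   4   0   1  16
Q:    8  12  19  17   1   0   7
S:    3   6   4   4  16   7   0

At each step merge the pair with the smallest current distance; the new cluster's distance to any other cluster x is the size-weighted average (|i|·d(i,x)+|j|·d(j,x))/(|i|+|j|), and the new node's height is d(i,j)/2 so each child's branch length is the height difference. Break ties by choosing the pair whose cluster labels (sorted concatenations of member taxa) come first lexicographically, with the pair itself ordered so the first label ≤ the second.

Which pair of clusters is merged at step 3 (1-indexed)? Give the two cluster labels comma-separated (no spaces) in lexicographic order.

iteration 1: select E,G (d=1); attach at lengths (1/2, 1/2); label the merged cluster EG
  updated: d(D,EG)=18, d(EG,N)=15/2, d(EG,P)=27/2, d(EG,Q)=31/2, d(EG,S)=5
iteration 2: select P,Q (d=1); attach at lengths (1/2, 1/2); label the merged cluster PQ
  updated: d(D,PQ)=7, d(EG,PQ)=29/2, d(N,PQ)=21/2, d(PQ,S)=23/2
iteration 3: select D,S (d=3); attach at lengths (3/2, 3/2); label the merged cluster DS
  updated: d(DS,EG)=23/2, d(DS,N)=4, d(DS,PQ)=37/4
iteration 4: select DS,N (d=4); attach at lengths (1/2, 2); label the merged cluster DNS
  updated: d(DNS,EG)=61/6, d(DNS,PQ)=29/3
iteration 5: select DNS,PQ (d=29/3); attach at lengths (17/6, 13/3); label the merged cluster DNPQS
  updated: d(DNPQS,EG)=119/10
iteration 6: select DNPQS,EG (d=119/10); attach at lengths (67/60, 109/20); label the merged cluster DEGNPQS
final tree: ((((D:3/2,S:3/2):1/2,N:2):17/6,(P:1/2,Q:1/2):13/3):67/60,(E:1/2,G:1/2):109/20)
total length: 637/30

D,S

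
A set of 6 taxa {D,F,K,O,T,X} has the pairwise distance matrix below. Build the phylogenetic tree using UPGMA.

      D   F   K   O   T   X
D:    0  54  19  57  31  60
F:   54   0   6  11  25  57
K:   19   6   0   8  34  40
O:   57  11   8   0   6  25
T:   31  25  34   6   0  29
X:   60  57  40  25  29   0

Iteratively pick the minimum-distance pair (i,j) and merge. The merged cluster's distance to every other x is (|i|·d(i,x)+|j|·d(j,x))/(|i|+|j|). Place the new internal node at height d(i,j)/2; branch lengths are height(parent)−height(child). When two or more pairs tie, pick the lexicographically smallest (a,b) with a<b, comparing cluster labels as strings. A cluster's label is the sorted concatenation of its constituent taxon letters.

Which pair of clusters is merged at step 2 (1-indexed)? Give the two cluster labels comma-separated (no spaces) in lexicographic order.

O,T

1. join F+K (d=6) ⇒ FK; edges |F|=3, |K|=3
  updated: d(D,FK)=73/2, d(FK,O)=19/2, d(FK,T)=59/2, d(FK,X)=97/2
2. join O+T (d=6) ⇒ OT; edges |O|=3, |T|=3
  updated: d(D,OT)=44, d(FK,OT)=39/2, d(OT,X)=27
3. join FK+OT (d=39/2) ⇒ FKOT; edges |FK|=27/4, |OT|=27/4
  updated: d(D,FKOT)=161/4, d(FKOT,X)=151/4
4. join FKOT+X (d=151/4) ⇒ FKOTX; edges |FKOT|=73/8, |X|=151/8
  updated: d(D,FKOTX)=221/5
5. join D+FKOTX (d=221/5) ⇒ DFKOTX; edges |D|=221/10, |FKOTX|=129/40
final tree: (D:221/10,(((F:3,K:3):27/4,(O:3,T:3):27/4):73/8,X:151/8):129/40)
total length: 3153/40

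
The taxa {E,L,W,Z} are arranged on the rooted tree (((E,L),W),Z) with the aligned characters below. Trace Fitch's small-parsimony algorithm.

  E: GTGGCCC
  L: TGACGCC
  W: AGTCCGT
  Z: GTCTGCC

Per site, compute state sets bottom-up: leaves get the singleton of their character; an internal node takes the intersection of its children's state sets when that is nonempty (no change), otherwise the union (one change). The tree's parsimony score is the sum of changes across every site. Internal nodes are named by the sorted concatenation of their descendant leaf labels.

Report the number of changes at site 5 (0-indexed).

1

[col 0] EL: children E:{G}, L:{T} ∪→ {G,T}; cost 1
[col 0] ELW: children EL:{G,T}, W:{A} ∪→ {A,G,T}; cost 1
[col 0] ELWZ: children ELW:{A,G,T}, Z:{G} ∩→ {G}; cost 0
[col 1] EL: children E:{T}, L:{G} ∪→ {G,T}; cost 1
[col 1] ELW: children EL:{G,T}, W:{G} ∩→ {G}; cost 0
[col 1] ELWZ: children ELW:{G}, Z:{T} ∪→ {G,T}; cost 1
[col 2] EL: children E:{G}, L:{A} ∪→ {A,G}; cost 1
[col 2] ELW: children EL:{A,G}, W:{T} ∪→ {A,G,T}; cost 1
[col 2] ELWZ: children ELW:{A,G,T}, Z:{C} ∪→ {A,C,G,T}; cost 1
[col 3] EL: children E:{G}, L:{C} ∪→ {C,G}; cost 1
[col 3] ELW: children EL:{C,G}, W:{C} ∩→ {C}; cost 0
[col 3] ELWZ: children ELW:{C}, Z:{T} ∪→ {C,T}; cost 1
[col 4] EL: children E:{C}, L:{G} ∪→ {C,G}; cost 1
[col 4] ELW: children EL:{C,G}, W:{C} ∩→ {C}; cost 0
[col 4] ELWZ: children ELW:{C}, Z:{G} ∪→ {C,G}; cost 1
[col 5] EL: children E:{C}, L:{C} ∩→ {C}; cost 0
[col 5] ELW: children EL:{C}, W:{G} ∪→ {C,G}; cost 1
[col 5] ELWZ: children ELW:{C,G}, Z:{C} ∩→ {C}; cost 0
[col 6] EL: children E:{C}, L:{C} ∩→ {C}; cost 0
[col 6] ELW: children EL:{C}, W:{T} ∪→ {C,T}; cost 1
[col 6] ELWZ: children ELW:{C,T}, Z:{C} ∩→ {C}; cost 0
per-site changes: [2, 2, 3, 2, 2, 1, 1]; total = 13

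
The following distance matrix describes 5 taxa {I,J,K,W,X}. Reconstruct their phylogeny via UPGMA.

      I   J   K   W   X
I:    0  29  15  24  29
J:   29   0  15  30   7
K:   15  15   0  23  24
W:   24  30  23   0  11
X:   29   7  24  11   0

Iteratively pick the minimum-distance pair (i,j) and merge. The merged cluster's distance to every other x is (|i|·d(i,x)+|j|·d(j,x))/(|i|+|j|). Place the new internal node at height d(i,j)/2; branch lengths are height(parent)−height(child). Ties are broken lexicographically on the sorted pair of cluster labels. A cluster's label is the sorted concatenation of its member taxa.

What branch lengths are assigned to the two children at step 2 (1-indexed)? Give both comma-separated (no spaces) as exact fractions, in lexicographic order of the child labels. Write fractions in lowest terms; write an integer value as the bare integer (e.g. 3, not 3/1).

15/2,15/2

step 1: merge (J,X) at d=7; branch lengths J→7/2, X→7/2; new cluster JX
  updated: d(I,JX)=29, d(JX,K)=39/2, d(JX,W)=41/2
step 2: merge (I,K) at d=15; branch lengths I→15/2, K→15/2; new cluster IK
  updated: d(IK,JX)=97/4, d(IK,W)=47/2
step 3: merge (JX,W) at d=41/2; branch lengths JX→27/4, W→41/4; new cluster JWX
  updated: d(IK,JWX)=24
step 4: merge (IK,JWX) at d=24; branch lengths IK→9/2, JWX→7/4; new cluster IJKWX
final tree: ((I:15/2,K:15/2):9/2,((J:7/2,X:7/2):27/4,W:41/4):7/4)
total length: 181/4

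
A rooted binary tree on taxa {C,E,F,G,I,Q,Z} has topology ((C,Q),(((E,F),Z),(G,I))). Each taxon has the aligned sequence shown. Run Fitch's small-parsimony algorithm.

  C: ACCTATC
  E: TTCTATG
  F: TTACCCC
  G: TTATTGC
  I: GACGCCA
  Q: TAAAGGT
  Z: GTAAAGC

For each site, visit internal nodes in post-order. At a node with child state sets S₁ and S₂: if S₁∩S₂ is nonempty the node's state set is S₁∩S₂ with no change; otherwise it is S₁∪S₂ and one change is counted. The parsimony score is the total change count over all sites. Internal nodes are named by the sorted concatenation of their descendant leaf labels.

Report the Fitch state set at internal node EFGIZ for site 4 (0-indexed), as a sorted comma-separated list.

site 0, node CQ: C={A} ∪ Q={T} → {A,T} (+1)
site 0, node EF: E={T} ∩ F={T} → {T} (+0)
site 0, node EFZ: EF={T} ∪ Z={G} → {G,T} (+1)
site 0, node GI: G={T} ∪ I={G} → {G,T} (+1)
site 0, node EFGIZ: EFZ={G,T} ∩ GI={G,T} → {G,T} (+0)
site 0, node CEFGIQZ: CQ={A,T} ∩ EFGIZ={G,T} → {T} (+0)
site 1, node CQ: C={C} ∪ Q={A} → {A,C} (+1)
site 1, node EF: E={T} ∩ F={T} → {T} (+0)
site 1, node EFZ: EF={T} ∩ Z={T} → {T} (+0)
site 1, node GI: G={T} ∪ I={A} → {A,T} (+1)
site 1, node EFGIZ: EFZ={T} ∩ GI={A,T} → {T} (+0)
site 1, node CEFGIQZ: CQ={A,C} ∪ EFGIZ={T} → {A,C,T} (+1)
site 2, node CQ: C={C} ∪ Q={A} → {A,C} (+1)
site 2, node EF: E={C} ∪ F={A} → {A,C} (+1)
site 2, node EFZ: EF={A,C} ∩ Z={A} → {A} (+0)
site 2, node GI: G={A} ∪ I={C} → {A,C} (+1)
site 2, node EFGIZ: EFZ={A} ∩ GI={A,C} → {A} (+0)
site 2, node CEFGIQZ: CQ={A,C} ∩ EFGIZ={A} → {A} (+0)
site 3, node CQ: C={T} ∪ Q={A} → {A,T} (+1)
site 3, node EF: E={T} ∪ F={C} → {C,T} (+1)
site 3, node EFZ: EF={C,T} ∪ Z={A} → {A,C,T} (+1)
site 3, node GI: G={T} ∪ I={G} → {G,T} (+1)
site 3, node EFGIZ: EFZ={A,C,T} ∩ GI={G,T} → {T} (+0)
site 3, node CEFGIQZ: CQ={A,T} ∩ EFGIZ={T} → {T} (+0)
site 4, node CQ: C={A} ∪ Q={G} → {A,G} (+1)
site 4, node EF: E={A} ∪ F={C} → {A,C} (+1)
site 4, node EFZ: EF={A,C} ∩ Z={A} → {A} (+0)
site 4, node GI: G={T} ∪ I={C} → {C,T} (+1)
site 4, node EFGIZ: EFZ={A} ∪ GI={C,T} → {A,C,T} (+1)
site 4, node CEFGIQZ: CQ={A,G} ∩ EFGIZ={A,C,T} → {A} (+0)
site 5, node CQ: C={T} ∪ Q={G} → {G,T} (+1)
site 5, node EF: E={T} ∪ F={C} → {C,T} (+1)
site 5, node EFZ: EF={C,T} ∪ Z={G} → {C,G,T} (+1)
site 5, node GI: G={G} ∪ I={C} → {C,G} (+1)
site 5, node EFGIZ: EFZ={C,G,T} ∩ GI={C,G} → {C,G} (+0)
site 5, node CEFGIQZ: CQ={G,T} ∩ EFGIZ={C,G} → {G} (+0)
site 6, node CQ: C={C} ∪ Q={T} → {C,T} (+1)
site 6, node EF: E={G} ∪ F={C} → {C,G} (+1)
site 6, node EFZ: EF={C,G} ∩ Z={C} → {C} (+0)
site 6, node GI: G={C} ∪ I={A} → {A,C} (+1)
site 6, node EFGIZ: EFZ={C} ∩ GI={A,C} → {C} (+0)
site 6, node CEFGIQZ: CQ={C,T} ∩ EFGIZ={C} → {C} (+0)
per-site changes: [3, 3, 3, 4, 4, 4, 3]; total = 24

A,C,T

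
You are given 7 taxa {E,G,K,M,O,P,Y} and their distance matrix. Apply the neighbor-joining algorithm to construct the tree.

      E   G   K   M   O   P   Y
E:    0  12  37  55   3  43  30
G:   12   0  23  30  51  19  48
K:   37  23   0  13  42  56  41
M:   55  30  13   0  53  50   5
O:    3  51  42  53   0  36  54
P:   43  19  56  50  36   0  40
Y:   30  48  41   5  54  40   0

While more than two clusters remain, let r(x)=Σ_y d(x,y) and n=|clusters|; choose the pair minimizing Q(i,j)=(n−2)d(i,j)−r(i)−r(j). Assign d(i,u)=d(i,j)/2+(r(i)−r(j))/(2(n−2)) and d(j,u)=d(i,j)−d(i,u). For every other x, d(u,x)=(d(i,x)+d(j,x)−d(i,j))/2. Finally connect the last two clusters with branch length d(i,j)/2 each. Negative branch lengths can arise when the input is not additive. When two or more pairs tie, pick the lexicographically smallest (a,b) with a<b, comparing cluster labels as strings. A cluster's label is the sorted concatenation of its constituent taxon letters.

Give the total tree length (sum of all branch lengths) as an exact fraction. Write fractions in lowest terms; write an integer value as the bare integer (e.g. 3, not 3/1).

step 1: merge (E,O) at d=3, Q=-404; branch lengths E→-22/5, O→37/5; new cluster EO
  updated: d(EO,G)=30, d(EO,K)=38, d(EO,M)=105/2, d(EO,P)=38, d(EO,Y)=81/2
step 2: merge (M,Y) at d=5, Q=-305; branch lengths M→-1/2, Y→11/2; new cluster MY
  updated: d(EO,MY)=44, d(G,MY)=73/2, d(K,MY)=49/2, d(MY,P)=85/2
step 3: merge (K,MY) at d=49/2, Q=-431/2; branch lengths K→45/4, MY→53/4; new cluster KMY
  updated: d(EO,KMY)=115/4, d(G,KMY)=35/2, d(KMY,P)=37
step 4: merge (EO,KMY) at d=115/4, Q=-245/2; branch lengths EO→71/4, KMY→11; new cluster EKMOY
  updated: d(EKMOY,G)=75/8, d(EKMOY,P)=185/8
step 5: merge (EKMOY,G) at d=75/8, Q=-103/2; branch lengths EKMOY→27/4, G→21/8; new cluster EGKMOY
  updated: d(EGKMOY,P)=131/8
step 6: merge (EGKMOY,P) at d=131/8; branch lengths EGKMOY→131/16, P→131/16; new cluster EGKMOPY
final tree: ((((E:-22/5,O:37/5):71/4,(K:45/4,(M:-1/2,Y:11/2):53/4):11):27/4,G:21/8):131/16,P:131/16)
total length: 87

87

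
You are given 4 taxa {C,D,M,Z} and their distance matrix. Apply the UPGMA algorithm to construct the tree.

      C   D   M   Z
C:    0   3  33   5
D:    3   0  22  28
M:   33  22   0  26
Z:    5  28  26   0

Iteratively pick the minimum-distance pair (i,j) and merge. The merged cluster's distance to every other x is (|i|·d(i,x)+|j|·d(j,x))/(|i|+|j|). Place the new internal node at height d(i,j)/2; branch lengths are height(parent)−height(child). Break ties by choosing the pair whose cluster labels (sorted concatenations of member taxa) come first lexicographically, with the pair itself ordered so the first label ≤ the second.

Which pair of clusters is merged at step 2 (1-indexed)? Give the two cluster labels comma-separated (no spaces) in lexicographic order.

1. join C+D (d=3) ⇒ CD; edges |C|=3/2, |D|=3/2
  updated: d(CD,M)=55/2, d(CD,Z)=33/2
2. join CD+Z (d=33/2) ⇒ CDZ; edges |CD|=27/4, |Z|=33/4
  updated: d(CDZ,M)=27
3. join CDZ+M (d=27) ⇒ CDMZ; edges |CDZ|=21/4, |M|=27/2
final tree: (((C:3/2,D:3/2):27/4,Z:33/4):21/4,M:27/2)
total length: 147/4

CD,Z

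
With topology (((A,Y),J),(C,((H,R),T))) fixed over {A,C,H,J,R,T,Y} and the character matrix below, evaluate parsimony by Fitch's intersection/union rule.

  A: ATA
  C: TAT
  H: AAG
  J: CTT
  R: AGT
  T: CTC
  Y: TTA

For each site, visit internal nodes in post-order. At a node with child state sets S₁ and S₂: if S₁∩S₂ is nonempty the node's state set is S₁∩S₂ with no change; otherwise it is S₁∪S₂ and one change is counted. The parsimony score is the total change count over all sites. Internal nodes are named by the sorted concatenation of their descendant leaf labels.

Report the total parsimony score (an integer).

10

site 0, node AY: A={A} ∪ Y={T} → {A,T} (+1)
site 0, node AJY: AY={A,T} ∪ J={C} → {A,C,T} (+1)
site 0, node HR: H={A} ∩ R={A} → {A} (+0)
site 0, node HRT: HR={A} ∪ T={C} → {A,C} (+1)
site 0, node CHRT: C={T} ∪ HRT={A,C} → {A,C,T} (+1)
site 0, node ACHJRTY: AJY={A,C,T} ∩ CHRT={A,C,T} → {A,C,T} (+0)
site 1, node AY: A={T} ∩ Y={T} → {T} (+0)
site 1, node AJY: AY={T} ∩ J={T} → {T} (+0)
site 1, node HR: H={A} ∪ R={G} → {A,G} (+1)
site 1, node HRT: HR={A,G} ∪ T={T} → {A,G,T} (+1)
site 1, node CHRT: C={A} ∩ HRT={A,G,T} → {A} (+0)
site 1, node ACHJRTY: AJY={T} ∪ CHRT={A} → {A,T} (+1)
site 2, node AY: A={A} ∩ Y={A} → {A} (+0)
site 2, node AJY: AY={A} ∪ J={T} → {A,T} (+1)
site 2, node HR: H={G} ∪ R={T} → {G,T} (+1)
site 2, node HRT: HR={G,T} ∪ T={C} → {C,G,T} (+1)
site 2, node CHRT: C={T} ∩ HRT={C,G,T} → {T} (+0)
site 2, node ACHJRTY: AJY={A,T} ∩ CHRT={T} → {T} (+0)
per-site changes: [4, 3, 3]; total = 10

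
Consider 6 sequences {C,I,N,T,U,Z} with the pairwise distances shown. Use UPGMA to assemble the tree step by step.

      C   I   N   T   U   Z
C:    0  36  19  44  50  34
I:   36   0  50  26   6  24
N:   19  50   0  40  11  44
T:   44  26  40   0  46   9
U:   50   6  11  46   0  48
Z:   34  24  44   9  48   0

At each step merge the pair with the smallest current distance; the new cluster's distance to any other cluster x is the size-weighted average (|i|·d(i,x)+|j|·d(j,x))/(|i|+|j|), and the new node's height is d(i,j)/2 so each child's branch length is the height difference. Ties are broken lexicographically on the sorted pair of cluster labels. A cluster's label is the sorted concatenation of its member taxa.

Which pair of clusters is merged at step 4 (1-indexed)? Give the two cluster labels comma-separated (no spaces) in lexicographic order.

step 1: merge (I,U) at d=6; branch lengths I→3, U→3; new cluster IU
  updated: d(C,IU)=43, d(IU,N)=61/2, d(IU,T)=36, d(IU,Z)=36
step 2: merge (T,Z) at d=9; branch lengths T→9/2, Z→9/2; new cluster TZ
  updated: d(C,TZ)=39, d(IU,TZ)=36, d(N,TZ)=42
step 3: merge (C,N) at d=19; branch lengths C→19/2, N→19/2; new cluster CN
  updated: d(CN,IU)=147/4, d(CN,TZ)=81/2
step 4: merge (IU,TZ) at d=36; branch lengths IU→15, TZ→27/2; new cluster ITUZ
  updated: d(CN,ITUZ)=309/8
step 5: merge (CN,ITUZ) at d=309/8; branch lengths CN→157/16, ITUZ→21/16; new cluster CINTUZ
final tree: ((C:19/2,N:19/2):157/16,((I:3,U:3):15,(T:9/2,Z:9/2):27/2):21/16)
total length: 589/8

IU,TZ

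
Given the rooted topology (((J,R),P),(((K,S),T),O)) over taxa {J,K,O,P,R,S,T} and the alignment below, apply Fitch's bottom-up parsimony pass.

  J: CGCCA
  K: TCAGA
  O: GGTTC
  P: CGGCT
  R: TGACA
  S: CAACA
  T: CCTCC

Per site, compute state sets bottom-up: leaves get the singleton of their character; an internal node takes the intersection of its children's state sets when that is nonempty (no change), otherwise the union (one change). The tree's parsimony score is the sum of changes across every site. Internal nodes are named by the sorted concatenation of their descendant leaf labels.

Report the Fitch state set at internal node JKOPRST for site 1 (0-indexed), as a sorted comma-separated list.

G

site 0, node JR: J={C} ∪ R={T} → {C,T} (+1)
site 0, node JPR: JR={C,T} ∩ P={C} → {C} (+0)
site 0, node KS: K={T} ∪ S={C} → {C,T} (+1)
site 0, node KST: KS={C,T} ∩ T={C} → {C} (+0)
site 0, node KOST: KST={C} ∪ O={G} → {C,G} (+1)
site 0, node JKOPRST: JPR={C} ∩ KOST={C,G} → {C} (+0)
site 1, node JR: J={G} ∩ R={G} → {G} (+0)
site 1, node JPR: JR={G} ∩ P={G} → {G} (+0)
site 1, node KS: K={C} ∪ S={A} → {A,C} (+1)
site 1, node KST: KS={A,C} ∩ T={C} → {C} (+0)
site 1, node KOST: KST={C} ∪ O={G} → {C,G} (+1)
site 1, node JKOPRST: JPR={G} ∩ KOST={C,G} → {G} (+0)
site 2, node JR: J={C} ∪ R={A} → {A,C} (+1)
site 2, node JPR: JR={A,C} ∪ P={G} → {A,C,G} (+1)
site 2, node KS: K={A} ∩ S={A} → {A} (+0)
site 2, node KST: KS={A} ∪ T={T} → {A,T} (+1)
site 2, node KOST: KST={A,T} ∩ O={T} → {T} (+0)
site 2, node JKOPRST: JPR={A,C,G} ∪ KOST={T} → {A,C,G,T} (+1)
site 3, node JR: J={C} ∩ R={C} → {C} (+0)
site 3, node JPR: JR={C} ∩ P={C} → {C} (+0)
site 3, node KS: K={G} ∪ S={C} → {C,G} (+1)
site 3, node KST: KS={C,G} ∩ T={C} → {C} (+0)
site 3, node KOST: KST={C} ∪ O={T} → {C,T} (+1)
site 3, node JKOPRST: JPR={C} ∩ KOST={C,T} → {C} (+0)
site 4, node JR: J={A} ∩ R={A} → {A} (+0)
site 4, node JPR: JR={A} ∪ P={T} → {A,T} (+1)
site 4, node KS: K={A} ∩ S={A} → {A} (+0)
site 4, node KST: KS={A} ∪ T={C} → {A,C} (+1)
site 4, node KOST: KST={A,C} ∩ O={C} → {C} (+0)
site 4, node JKOPRST: JPR={A,T} ∪ KOST={C} → {A,C,T} (+1)
per-site changes: [3, 2, 4, 2, 3]; total = 14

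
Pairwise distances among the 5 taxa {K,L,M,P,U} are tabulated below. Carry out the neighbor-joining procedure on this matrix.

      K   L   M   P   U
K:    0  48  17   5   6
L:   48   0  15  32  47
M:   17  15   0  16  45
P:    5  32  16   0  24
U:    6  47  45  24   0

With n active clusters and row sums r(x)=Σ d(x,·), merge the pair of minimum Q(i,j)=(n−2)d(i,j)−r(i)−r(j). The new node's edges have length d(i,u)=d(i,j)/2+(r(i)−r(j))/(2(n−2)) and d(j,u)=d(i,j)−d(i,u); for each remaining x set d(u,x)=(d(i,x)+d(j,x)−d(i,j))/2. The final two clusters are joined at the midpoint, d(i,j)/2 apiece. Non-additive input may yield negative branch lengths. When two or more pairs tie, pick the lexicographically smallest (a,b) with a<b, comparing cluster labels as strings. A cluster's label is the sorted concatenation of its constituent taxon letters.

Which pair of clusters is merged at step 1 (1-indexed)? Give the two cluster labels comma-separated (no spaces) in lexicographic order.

L,M

iteration 1: select L,M (d=15, Q=-190); attach at lengths (47/3, -2/3); label the merged cluster LM
  updated: d(K,LM)=25, d(LM,P)=33/2, d(LM,U)=77/2
iteration 2: select K,U (d=6, Q=-185/2); attach at lengths (-41/8, 89/8); label the merged cluster KU
  updated: d(KU,LM)=115/4, d(KU,P)=23/2
iteration 3: select KU,LM (d=115/4, Q=-227/4); attach at lengths (95/8, 135/8); label the merged cluster KLMU
  updated: d(KLMU,P)=-3/8
iteration 4: select KLMU,P (d=-3/8); attach at lengths (-3/16, -3/16); label the merged cluster KLMPU
final tree: (((K:-41/8,U:89/8):95/8,(L:47/3,M:-2/3):135/8):-3/16,P:-3/16)
total length: 395/8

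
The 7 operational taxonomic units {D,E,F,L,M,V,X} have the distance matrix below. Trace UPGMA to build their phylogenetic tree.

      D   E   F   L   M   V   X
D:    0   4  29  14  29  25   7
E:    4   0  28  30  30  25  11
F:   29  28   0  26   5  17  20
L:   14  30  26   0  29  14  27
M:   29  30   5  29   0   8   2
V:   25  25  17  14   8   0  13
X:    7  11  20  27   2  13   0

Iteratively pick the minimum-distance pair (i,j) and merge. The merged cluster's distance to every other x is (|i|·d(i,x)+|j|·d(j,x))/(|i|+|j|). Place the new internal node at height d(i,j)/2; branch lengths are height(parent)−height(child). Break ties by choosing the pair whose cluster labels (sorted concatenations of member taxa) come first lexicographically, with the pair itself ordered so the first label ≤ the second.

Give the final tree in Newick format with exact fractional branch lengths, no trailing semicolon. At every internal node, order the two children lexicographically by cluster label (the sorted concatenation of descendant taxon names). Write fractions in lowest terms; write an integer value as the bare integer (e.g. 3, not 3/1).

iteration 1: select M,X (d=2); attach at lengths (1, 1); label the merged cluster MX
  updated: d(D,MX)=18, d(E,MX)=41/2, d(F,MX)=25/2, d(L,MX)=28, d(MX,V)=21/2
iteration 2: select D,E (d=4); attach at lengths (2, 2); label the merged cluster DE
  updated: d(DE,F)=57/2, d(DE,L)=22, d(DE,MX)=77/4, d(DE,V)=25
iteration 3: select MX,V (d=21/2); attach at lengths (17/4, 21/4); label the merged cluster MVX
  updated: d(DE,MVX)=127/6, d(F,MVX)=14, d(L,MVX)=70/3
iteration 4: select F,MVX (d=14); attach at lengths (7, 7/4); label the merged cluster FMVX
  updated: d(DE,FMVX)=23, d(FMVX,L)=24
iteration 5: select DE,L (d=22); attach at lengths (9, 11); label the merged cluster DEL
  updated: d(DEL,FMVX)=70/3
iteration 6: select DEL,FMVX (d=70/3); attach at lengths (2/3, 14/3); label the merged cluster DEFLMVX
final tree: (((D:2,E:2):9,L:11):2/3,(F:7,((M:1,X:1):17/4,V:21/4):7/4):14/3)
total length: 595/12

(((D:2,E:2):9,L:11):2/3,(F:7,((M:1,X:1):17/4,V:21/4):7/4):14/3)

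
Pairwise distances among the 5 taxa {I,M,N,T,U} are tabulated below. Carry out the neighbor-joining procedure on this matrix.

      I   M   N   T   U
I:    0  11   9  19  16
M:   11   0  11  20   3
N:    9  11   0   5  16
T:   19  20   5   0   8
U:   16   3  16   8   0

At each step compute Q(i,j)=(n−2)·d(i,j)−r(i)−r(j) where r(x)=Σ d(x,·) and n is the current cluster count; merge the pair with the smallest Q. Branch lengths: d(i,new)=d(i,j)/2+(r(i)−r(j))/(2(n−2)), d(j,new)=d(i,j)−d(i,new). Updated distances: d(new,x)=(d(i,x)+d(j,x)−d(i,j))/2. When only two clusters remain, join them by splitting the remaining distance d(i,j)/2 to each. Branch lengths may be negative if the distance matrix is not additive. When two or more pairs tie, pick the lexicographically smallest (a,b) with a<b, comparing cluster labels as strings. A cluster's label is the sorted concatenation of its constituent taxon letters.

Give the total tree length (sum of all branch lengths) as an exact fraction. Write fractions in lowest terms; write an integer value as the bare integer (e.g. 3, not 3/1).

iteration 1: select M,U (d=3, Q=-79); attach at lengths (11/6, 7/6); label the merged cluster MU
  updated: d(I,MU)=12, d(MU,N)=12, d(MU,T)=25/2
iteration 2: select I,MU (d=12, Q=-105/2); attach at lengths (55/8, 41/8); label the merged cluster IMU
  updated: d(IMU,N)=9/2, d(IMU,T)=39/4
iteration 3: select IMU,N (d=9/2, Q=-77/4); attach at lengths (37/8, -1/8); label the merged cluster IMNU
  updated: d(IMNU,T)=41/8
iteration 4: select IMNU,T (d=41/8); attach at lengths (41/16, 41/16); label the merged cluster IMNTU
final tree: (((I:55/8,(M:11/6,U:7/6):41/8):37/8,N:-1/8):41/16,T:41/16)
total length: 197/8

197/8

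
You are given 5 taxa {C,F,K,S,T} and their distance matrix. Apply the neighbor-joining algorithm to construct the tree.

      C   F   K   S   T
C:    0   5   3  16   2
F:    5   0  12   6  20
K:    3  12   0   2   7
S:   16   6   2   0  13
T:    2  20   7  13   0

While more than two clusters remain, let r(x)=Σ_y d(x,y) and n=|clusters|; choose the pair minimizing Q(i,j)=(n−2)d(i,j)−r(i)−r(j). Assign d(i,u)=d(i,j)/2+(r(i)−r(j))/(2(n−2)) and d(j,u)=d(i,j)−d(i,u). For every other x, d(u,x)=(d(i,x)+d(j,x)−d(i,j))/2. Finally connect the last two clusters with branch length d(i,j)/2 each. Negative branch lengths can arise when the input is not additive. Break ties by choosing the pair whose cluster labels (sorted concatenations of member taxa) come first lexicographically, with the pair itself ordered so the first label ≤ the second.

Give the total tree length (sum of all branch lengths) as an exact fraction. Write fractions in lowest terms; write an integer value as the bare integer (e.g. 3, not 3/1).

step 1: merge (C,T) at d=2, Q=-62; branch lengths C→-5/3, T→11/3; new cluster CT
  updated: d(CT,F)=23/2, d(CT,K)=4, d(CT,S)=27/2
step 2: merge (CT,K) at d=4, Q=-39; branch lengths CT→19/4, K→-3/4; new cluster CKT
  updated: d(CKT,F)=39/4, d(CKT,S)=23/4
step 3: merge (CKT,F) at d=39/4, Q=-43/2; branch lengths CKT→19/4, F→5; new cluster CFKT
  updated: d(CFKT,S)=1
step 4: merge (CFKT,S) at d=1; branch lengths CFKT→1/2, S→1/2; new cluster CFKST
final tree: ((((C:-5/3,T:11/3):19/4,K:-3/4):19/4,F:5):1/2,S:1/2)
total length: 67/4

67/4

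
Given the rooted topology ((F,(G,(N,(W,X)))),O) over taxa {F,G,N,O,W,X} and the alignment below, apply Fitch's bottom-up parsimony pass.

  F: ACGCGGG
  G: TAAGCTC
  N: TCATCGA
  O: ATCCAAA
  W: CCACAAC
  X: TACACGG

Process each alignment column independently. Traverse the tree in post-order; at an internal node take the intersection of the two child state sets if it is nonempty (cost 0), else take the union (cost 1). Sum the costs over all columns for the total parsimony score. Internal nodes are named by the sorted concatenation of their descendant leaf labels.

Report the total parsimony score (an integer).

21

site 0, node WX: W={C} ∪ X={T} → {C,T} (+1)
site 0, node NWX: N={T} ∩ WX={C,T} → {T} (+0)
site 0, node GNWX: G={T} ∩ NWX={T} → {T} (+0)
site 0, node FGNWX: F={A} ∪ GNWX={T} → {A,T} (+1)
site 0, node FGNOWX: FGNWX={A,T} ∩ O={A} → {A} (+0)
site 1, node WX: W={C} ∪ X={A} → {A,C} (+1)
site 1, node NWX: N={C} ∩ WX={A,C} → {C} (+0)
site 1, node GNWX: G={A} ∪ NWX={C} → {A,C} (+1)
site 1, node FGNWX: F={C} ∩ GNWX={A,C} → {C} (+0)
site 1, node FGNOWX: FGNWX={C} ∪ O={T} → {C,T} (+1)
site 2, node WX: W={A} ∪ X={C} → {A,C} (+1)
site 2, node NWX: N={A} ∩ WX={A,C} → {A} (+0)
site 2, node GNWX: G={A} ∩ NWX={A} → {A} (+0)
site 2, node FGNWX: F={G} ∪ GNWX={A} → {A,G} (+1)
site 2, node FGNOWX: FGNWX={A,G} ∪ O={C} → {A,C,G} (+1)
site 3, node WX: W={C} ∪ X={A} → {A,C} (+1)
site 3, node NWX: N={T} ∪ WX={A,C} → {A,C,T} (+1)
site 3, node GNWX: G={G} ∪ NWX={A,C,T} → {A,C,G,T} (+1)
site 3, node FGNWX: F={C} ∩ GNWX={A,C,G,T} → {C} (+0)
site 3, node FGNOWX: FGNWX={C} ∩ O={C} → {C} (+0)
site 4, node WX: W={A} ∪ X={C} → {A,C} (+1)
site 4, node NWX: N={C} ∩ WX={A,C} → {C} (+0)
site 4, node GNWX: G={C} ∩ NWX={C} → {C} (+0)
site 4, node FGNWX: F={G} ∪ GNWX={C} → {C,G} (+1)
site 4, node FGNOWX: FGNWX={C,G} ∪ O={A} → {A,C,G} (+1)
site 5, node WX: W={A} ∪ X={G} → {A,G} (+1)
site 5, node NWX: N={G} ∩ WX={A,G} → {G} (+0)
site 5, node GNWX: G={T} ∪ NWX={G} → {G,T} (+1)
site 5, node FGNWX: F={G} ∩ GNWX={G,T} → {G} (+0)
site 5, node FGNOWX: FGNWX={G} ∪ O={A} → {A,G} (+1)
site 6, node WX: W={C} ∪ X={G} → {C,G} (+1)
site 6, node NWX: N={A} ∪ WX={C,G} → {A,C,G} (+1)
site 6, node GNWX: G={C} ∩ NWX={A,C,G} → {C} (+0)
site 6, node FGNWX: F={G} ∪ GNWX={C} → {C,G} (+1)
site 6, node FGNOWX: FGNWX={C,G} ∪ O={A} → {A,C,G} (+1)
per-site changes: [2, 3, 3, 3, 3, 3, 4]; total = 21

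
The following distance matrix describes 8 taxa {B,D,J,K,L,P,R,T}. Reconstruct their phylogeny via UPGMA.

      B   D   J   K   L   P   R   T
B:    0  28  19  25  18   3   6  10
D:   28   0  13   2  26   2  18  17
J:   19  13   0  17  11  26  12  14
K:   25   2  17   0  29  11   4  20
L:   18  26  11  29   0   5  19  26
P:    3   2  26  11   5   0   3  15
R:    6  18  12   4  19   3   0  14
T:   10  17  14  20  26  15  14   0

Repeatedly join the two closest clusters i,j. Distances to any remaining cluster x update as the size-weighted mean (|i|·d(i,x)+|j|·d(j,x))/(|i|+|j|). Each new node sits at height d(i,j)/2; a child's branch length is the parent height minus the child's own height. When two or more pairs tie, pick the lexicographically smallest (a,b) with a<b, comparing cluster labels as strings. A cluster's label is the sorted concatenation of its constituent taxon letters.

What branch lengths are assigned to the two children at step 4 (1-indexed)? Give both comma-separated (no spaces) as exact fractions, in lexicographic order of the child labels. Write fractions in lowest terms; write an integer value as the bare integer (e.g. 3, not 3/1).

step 1: merge (D,K) at d=2; branch lengths D→1, K→1; new cluster DK
  updated: d(B,DK)=53/2, d(DK,J)=15, d(DK,L)=55/2, d(DK,P)=13/2, d(DK,R)=11, d(DK,T)=37/2
step 2: merge (B,P) at d=3; branch lengths B→3/2, P→3/2; new cluster BP
  updated: d(BP,DK)=33/2, d(BP,J)=45/2, d(BP,L)=23/2, d(BP,R)=9/2, d(BP,T)=25/2
step 3: merge (BP,R) at d=9/2; branch lengths BP→3/4, R→9/4; new cluster BPR
  updated: d(BPR,DK)=44/3, d(BPR,J)=19, d(BPR,L)=14, d(BPR,T)=13
step 4: merge (J,L) at d=11; branch lengths J→11/2, L→11/2; new cluster JL
  updated: d(BPR,JL)=33/2, d(DK,JL)=85/4, d(JL,T)=20
step 5: merge (BPR,T) at d=13; branch lengths BPR→17/4, T→13/2; new cluster BPRT
  updated: d(BPRT,DK)=125/8, d(BPRT,JL)=139/8
step 6: merge (BPRT,DK) at d=125/8; branch lengths BPRT→21/16, DK→109/16; new cluster BDKPRT
  updated: d(BDKPRT,JL)=56/3
step 7: merge (BDKPRT,JL) at d=56/3; branch lengths BDKPRT→73/48, JL→23/6; new cluster BDJKLPRT
final tree: (((((B:3/2,P:3/2):3/4,R:9/4):17/4,T:13/2):21/16,(D:1,K:1):109/16):73/48,(J:11/2,L:11/2):23/6)
total length: 2075/48

11/2,11/2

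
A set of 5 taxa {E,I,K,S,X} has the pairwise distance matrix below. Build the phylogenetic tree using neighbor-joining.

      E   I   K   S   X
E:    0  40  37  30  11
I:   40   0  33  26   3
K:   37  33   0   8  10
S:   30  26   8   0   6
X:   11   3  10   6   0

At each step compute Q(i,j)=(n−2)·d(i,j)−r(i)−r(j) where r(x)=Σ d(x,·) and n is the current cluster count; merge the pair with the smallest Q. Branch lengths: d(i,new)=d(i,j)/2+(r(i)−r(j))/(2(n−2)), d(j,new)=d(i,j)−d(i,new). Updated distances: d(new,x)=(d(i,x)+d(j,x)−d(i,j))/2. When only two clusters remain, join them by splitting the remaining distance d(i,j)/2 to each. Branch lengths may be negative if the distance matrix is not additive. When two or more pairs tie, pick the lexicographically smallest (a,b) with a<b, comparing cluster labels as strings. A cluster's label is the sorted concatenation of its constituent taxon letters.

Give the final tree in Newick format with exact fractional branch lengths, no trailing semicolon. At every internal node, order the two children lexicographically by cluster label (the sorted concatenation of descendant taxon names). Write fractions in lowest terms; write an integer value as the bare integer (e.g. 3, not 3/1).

(((E:161/8,(K:7,S:1):75/8):31/8,I:113/8):-89/16,X:-89/16)

1. join K+S (d=8, Q=-134) ⇒ KS; edges |K|=7, |S|=1
  updated: d(E,KS)=59/2, d(I,KS)=51/2, d(KS,X)=4
2. join E+KS (d=59/2, Q=-161/2) ⇒ EKS; edges |E|=161/8, |KS|=75/8
  updated: d(EKS,I)=18, d(EKS,X)=-29/4
3. join EKS+I (d=18, Q=-55/4) ⇒ EIKS; edges |EKS|=31/8, |I|=113/8
  updated: d(EIKS,X)=-89/8
4. join EIKS+X (d=-89/8) ⇒ EIKSX; edges |EIKS|=-89/16, |X|=-89/16
final tree: (((E:161/8,(K:7,S:1):75/8):31/8,I:113/8):-89/16,X:-89/16)
total length: 355/8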